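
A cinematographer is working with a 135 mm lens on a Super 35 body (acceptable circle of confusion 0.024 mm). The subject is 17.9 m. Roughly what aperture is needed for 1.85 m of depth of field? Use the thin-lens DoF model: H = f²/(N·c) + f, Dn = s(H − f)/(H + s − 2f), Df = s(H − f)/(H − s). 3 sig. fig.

Write h = H − f = f²/(N·c). The thin-lens limits are Dn = s·h/(h + (s−f)) and Df = s·h/(h − (s−f)), so DoF = Df − Dn = 2·s·(s−f)·h / (h² − (s−f)²).
That is a quadratic in h: DoF·h² − 2·s·(s−f)·h − DoF·(s−f)² = 0 ⇒ h = (s−f)·(s + √(s² + DoF²)) / DoF = 17765 × (17900 + √(17900² + 1850²)) / 1850 = 17765 × (17900 + 17995.3) / 1850 ≈ 344692 mm.
Then N = f²/(c·h) = 135² / (0.024 × 344692) = 18225 / 8272.6 ≈ 2.20.

f/2.20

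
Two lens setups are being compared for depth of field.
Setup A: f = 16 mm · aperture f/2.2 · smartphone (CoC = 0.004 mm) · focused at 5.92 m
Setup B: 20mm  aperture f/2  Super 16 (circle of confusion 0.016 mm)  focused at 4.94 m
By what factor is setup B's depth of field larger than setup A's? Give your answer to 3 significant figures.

1.84

Setup A: H = 16²/(2.2×0.004) + 16 ≈ 29106.9 mm; DoF = Df − Dn = 7427.4 − 4921.2 ≈ 2506.2 mm.
Setup B: H = 20²/(2×0.016) + 20 ≈ 12520.0 mm; DoF = Df − Dn = 8146.4 − 3544.8 ≈ 4601.6 mm.
Ratio = 4601.6 / 2506.2 ≈ 1.84.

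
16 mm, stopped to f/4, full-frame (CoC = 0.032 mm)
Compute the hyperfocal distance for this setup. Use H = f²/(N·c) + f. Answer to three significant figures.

2.02 m

Hyperfocal distance H = f²/(N·c) + f = 16²/(4 × 0.032) + 16 = 256/0.128 + 16 ≈ 2016.0 mm ≈ 2.02 m.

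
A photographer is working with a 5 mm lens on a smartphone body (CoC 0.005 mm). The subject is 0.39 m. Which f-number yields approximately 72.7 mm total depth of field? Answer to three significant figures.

f/1.20

Write h = H − f = f²/(N·c). The thin-lens limits are Dn = s·h/(h + (s−f)) and Df = s·h/(h − (s−f)), so DoF = Df − Dn = 2·s·(s−f)·h / (h² − (s−f)²).
That is a quadratic in h: DoF·h² − 2·s·(s−f)·h − DoF·(s−f)² = 0 ⇒ h = (s−f)·(s + √(s² + DoF²)) / DoF = 385 × (390 + √(390² + 72.7²)) / 72.7 = 385 × (390 + 396.718) / 72.7 ≈ 4166.3 mm.
Then N = f²/(c·h) = 5² / (0.005 × 4166.3) = 25 / 20.831 ≈ 1.20.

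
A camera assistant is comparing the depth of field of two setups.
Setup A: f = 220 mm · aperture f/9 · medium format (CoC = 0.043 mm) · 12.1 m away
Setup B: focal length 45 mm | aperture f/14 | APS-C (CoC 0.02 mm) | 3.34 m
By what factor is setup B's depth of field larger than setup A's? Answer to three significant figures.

1.66

Setup A: H = 220²/(9×0.043) + 220 ≈ 125284.6 mm; DoF = Df − Dn = 13370.0 − 11050.3 ≈ 2319.7 mm.
Setup B: H = 45²/(14×0.02) + 45 ≈ 7277.1 mm; DoF = Df − Dn = 6135.3 − 2294.6 ≈ 3840.7 mm.
Ratio = 3840.7 / 2319.7 ≈ 1.66.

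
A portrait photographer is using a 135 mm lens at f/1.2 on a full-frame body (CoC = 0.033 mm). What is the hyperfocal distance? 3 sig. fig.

Hyperfocal distance H = f²/(N·c) + f = 135²/(1.2 × 0.033) + 135 = 18225/0.0396 + 135 ≈ 460362.3 mm ≈ 460 m.

460 m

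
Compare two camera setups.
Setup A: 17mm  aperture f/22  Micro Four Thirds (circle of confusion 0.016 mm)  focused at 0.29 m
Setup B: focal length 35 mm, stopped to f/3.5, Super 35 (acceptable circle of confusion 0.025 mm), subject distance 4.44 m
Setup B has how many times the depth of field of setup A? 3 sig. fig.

Setup A: H = 17²/(22×0.016) + 17 ≈ 838.0 mm; DoF = Df − Dn = 434.46 − 217.63 ≈ 216.83 mm.
Setup B: H = 35²/(3.5×0.025) + 35 ≈ 14035.0 mm; DoF = Df − Dn = 6478.4 − 3377.3 ≈ 3101.1 mm.
Ratio = 3101.1 / 216.83 ≈ 14.3.

14.3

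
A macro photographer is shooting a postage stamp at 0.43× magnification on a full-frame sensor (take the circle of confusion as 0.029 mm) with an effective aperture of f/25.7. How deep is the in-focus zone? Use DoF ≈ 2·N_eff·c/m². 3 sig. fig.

At magnification m, DoF ≈ 2·N_eff·c/m² = 2 × 25.7 × 0.029 / 0.43² = 1.491 / 0.1849 ≈ 8.06 mm.

8.06 mm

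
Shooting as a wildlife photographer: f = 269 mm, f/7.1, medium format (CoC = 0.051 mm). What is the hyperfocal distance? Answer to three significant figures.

Hyperfocal distance H = f²/(N·c) + f = 269²/(7.1 × 0.051) + 269 = 72361/0.3621 + 269 ≈ 200106.1 mm ≈ 200 m.

200 m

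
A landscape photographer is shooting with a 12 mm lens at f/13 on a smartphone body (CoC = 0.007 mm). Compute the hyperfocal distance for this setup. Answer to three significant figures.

1.59 m

Hyperfocal distance H = f²/(N·c) + f = 12²/(13 × 0.007) + 12 = 144/0.091 + 12 ≈ 1594.4 mm ≈ 1.59 m.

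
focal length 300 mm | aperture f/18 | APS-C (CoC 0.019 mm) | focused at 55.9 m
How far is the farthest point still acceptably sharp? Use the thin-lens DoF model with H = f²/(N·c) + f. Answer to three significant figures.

70.9 m

Hyperfocal distance H = f²/(N·c) + f = 300²/(18 × 0.019) + 300 = 90000/0.342 + 300 ≈ 263457.9 mm ≈ 263.5 m.
Far limit Df = s·(H − f)/(H − s) = 55900 × (263457.9 − 300) / (263457.9 − 55900) = 55900 × 263157.9 / 207557.9 ≈ 70874 mm ≈ 70.9 m.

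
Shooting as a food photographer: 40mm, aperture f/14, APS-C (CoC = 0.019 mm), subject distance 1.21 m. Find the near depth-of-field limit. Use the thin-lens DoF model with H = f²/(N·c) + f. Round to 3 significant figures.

1.01 m

Hyperfocal distance H = f²/(N·c) + f = 40²/(14 × 0.019) + 40 = 1600/0.266 + 40 ≈ 6055.0 mm ≈ 6.055 m.
Near limit Dn = s·(H − f)/(H + s − 2f) = 1210 × (6055.0 − 40) / (6055.0 + 1210 − 2 × 40) = 1210 × 6015.0 / 7185.0 ≈ 1013.0 mm ≈ 1.01 m.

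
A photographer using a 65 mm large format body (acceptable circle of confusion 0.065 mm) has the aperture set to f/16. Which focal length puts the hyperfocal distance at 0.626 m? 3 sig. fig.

From H = f²/(N·c) + f, with f ≪ H: f ≈ √(H·N·c) = √(626 × 16 × 0.065) = √651.04 ≈ 25.52 mm.
Exact: f² + N·c·f − N·c·H = 0 ⇒ f = (−N·c + √((N·c)² + 4·N·c·H))/2 = (−1.04 + √2605.2)/2 ≈ 25.001 mm ≈ 25.0 mm.

25.0 mm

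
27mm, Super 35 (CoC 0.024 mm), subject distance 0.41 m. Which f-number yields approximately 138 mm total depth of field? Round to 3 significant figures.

f/13

Write h = H − f = f²/(N·c). The thin-lens limits are Dn = s·h/(h + (s−f)) and Df = s·h/(h − (s−f)), so DoF = Df − Dn = 2·s·(s−f)·h / (h² − (s−f)²).
That is a quadratic in h: DoF·h² − 2·s·(s−f)·h − DoF·(s−f)² = 0 ⇒ h = (s−f)·(s + √(s² + DoF²)) / DoF = 383 × (410 + √(410² + 138²)) / 138 = 383 × (410 + 432.601) / 138 ≈ 2338.5 mm.
Then N = f²/(c·h) = 27² / (0.024 × 2338.5) = 729 / 56.125 ≈ 13.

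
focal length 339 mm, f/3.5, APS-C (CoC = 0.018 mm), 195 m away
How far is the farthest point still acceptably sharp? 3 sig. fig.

218 m

Hyperfocal distance H = f²/(N·c) + f = 339²/(3.5 × 0.018) + 339 = 114921/0.063 + 339 ≈ 1824481.9 mm ≈ 1824 m.
Far limit Df = s·(H − f)/(H − s) = 195000 × (1824481.9 − 339) / (1824481.9 − 195000) = 195000 × 1824142.9 / 1629481.9 ≈ 218295 mm ≈ 218 m.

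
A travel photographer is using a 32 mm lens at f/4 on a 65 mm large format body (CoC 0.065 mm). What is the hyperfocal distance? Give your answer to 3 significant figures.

Hyperfocal distance H = f²/(N·c) + f = 32²/(4 × 0.065) + 32 = 1024/0.26 + 32 ≈ 3970.5 mm ≈ 3.97 m.

3.97 m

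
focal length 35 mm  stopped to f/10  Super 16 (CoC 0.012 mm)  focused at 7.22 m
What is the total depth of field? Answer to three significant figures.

20.1 m

Hyperfocal distance H = f²/(N·c) + f = 35²/(10 × 0.012) + 35 = 1225/0.12 + 35 ≈ 10243.3 mm ≈ 10.24 m.
Near limit Dn = s·(H − f)/(H + s − 2f) = 7220 × (10243.3 − 35) / (10243.3 + 7220 − 2 × 35) = 7220 × 10208.3 / 17393.3 ≈ 4237 mm.
Far limit Df = s·(H − f)/(H − s) = 7220 × (10243.3 − 35) / (10243.3 − 7220) = 7220 × 10208.3 / 3023.3 ≈ 24378 mm.
Depth of field = Df − Dn = 24378 − 4237 ≈ 20141 mm ≈ 20.1 m.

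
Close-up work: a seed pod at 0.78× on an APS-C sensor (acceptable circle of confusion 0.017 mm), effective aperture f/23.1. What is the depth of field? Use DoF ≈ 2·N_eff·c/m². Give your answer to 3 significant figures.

1.29 mm

At magnification m, DoF ≈ 2·N_eff·c/m² = 2 × 23.1 × 0.017 / 0.78² = 0.7854 / 0.6084 ≈ 1.29 mm.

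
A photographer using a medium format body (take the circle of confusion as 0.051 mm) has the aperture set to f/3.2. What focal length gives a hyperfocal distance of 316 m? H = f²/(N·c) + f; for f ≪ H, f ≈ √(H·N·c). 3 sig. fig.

227 mm

From H = f²/(N·c) + f, with f ≪ H: f ≈ √(H·N·c) = √(316000 × 3.2 × 0.051) = √51571 ≈ 227.1 mm.
The +f correction barely moves this — solving exactly, f² + N·c·f − N·c·H = 0 ⇒ f = (−N·c + √((N·c)² + 4·N·c·H))/2 = (−0.1632 + √206285)/2 ≈ 227.01 mm, so f ≈ 227 mm.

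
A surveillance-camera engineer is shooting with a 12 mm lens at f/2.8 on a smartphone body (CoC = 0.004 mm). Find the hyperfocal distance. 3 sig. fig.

Hyperfocal distance H = f²/(N·c) + f = 12²/(2.8 × 0.004) + 12 = 144/0.0112 + 12 ≈ 12869.1 mm ≈ 12.9 m.

12.9 m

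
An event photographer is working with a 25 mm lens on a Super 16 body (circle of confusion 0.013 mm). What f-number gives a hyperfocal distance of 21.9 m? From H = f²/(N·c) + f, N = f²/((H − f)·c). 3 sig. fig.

f/2.20

Rearrange H = f²/(N·c) + f for N: N = f² / ((H − f)·c).
N = 25² / ((21900 − 25) × 0.013) = 625 / 284.4 ≈ 2.20.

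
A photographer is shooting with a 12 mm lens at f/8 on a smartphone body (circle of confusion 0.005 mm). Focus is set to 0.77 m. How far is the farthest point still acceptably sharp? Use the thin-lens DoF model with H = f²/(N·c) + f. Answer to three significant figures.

Hyperfocal distance H = f²/(N·c) + f = 12²/(8 × 0.005) + 12 = 144/0.04 + 12 ≈ 3612.0 mm ≈ 3.612 m.
Far limit Df = s·(H − f)/(H − s) = 770 × (3612.0 − 12) / (3612.0 − 770) = 770 × 3600.0 / 2842.0 ≈ 975.37 mm ≈ 0.975 m.

0.975 m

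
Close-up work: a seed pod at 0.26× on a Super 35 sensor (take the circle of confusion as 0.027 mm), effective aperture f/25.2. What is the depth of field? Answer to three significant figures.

20.1 mm

At magnification m, DoF ≈ 2·N_eff·c/m² = 2 × 25.2 × 0.027 / 0.26² = 1.361 / 0.0676 ≈ 20.1 mm.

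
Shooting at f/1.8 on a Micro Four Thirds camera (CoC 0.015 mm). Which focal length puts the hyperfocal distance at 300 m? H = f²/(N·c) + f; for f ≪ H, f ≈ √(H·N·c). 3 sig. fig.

90.0 mm

From H = f²/(N·c) + f, with f ≪ H: f ≈ √(H·N·c) = √(300000 × 1.8 × 0.015) = √8100.0 ≈ 90.00 mm.
The +f correction barely moves this — solving exactly, f² + N·c·f − N·c·H = 0 ⇒ f = (−N·c + √((N·c)² + 4·N·c·H))/2 = (−0.027 + √32400)/2 ≈ 89.987 mm, so f ≈ 90.0 mm.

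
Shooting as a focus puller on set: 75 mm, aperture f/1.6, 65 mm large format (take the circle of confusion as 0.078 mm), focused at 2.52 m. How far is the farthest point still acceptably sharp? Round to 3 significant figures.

Hyperfocal distance H = f²/(N·c) + f = 75²/(1.6 × 0.078) + 75 = 5625/0.1248 + 75 ≈ 45147.1 mm ≈ 45.15 m.
Far limit Df = s·(H − f)/(H − s) = 2520 × (45147.1 − 75) / (45147.1 − 2520) = 2520 × 45072.1 / 42627.1 ≈ 2664.5 mm ≈ 2.66 m.

2.66 m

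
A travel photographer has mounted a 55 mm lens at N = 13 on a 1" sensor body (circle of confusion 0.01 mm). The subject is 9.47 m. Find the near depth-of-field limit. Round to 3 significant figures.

6.74 m

Hyperfocal distance H = f²/(N·c) + f = 55²/(13 × 0.01) + 55 = 3025/0.13 + 55 ≈ 23324.2 mm ≈ 23.32 m.
Near limit Dn = s·(H − f)/(H + s − 2f) = 9470 × (23324.2 − 55) / (23324.2 + 9470 − 2 × 55) = 9470 × 23269.2 / 32684.2 ≈ 6742.1 mm ≈ 6.74 m.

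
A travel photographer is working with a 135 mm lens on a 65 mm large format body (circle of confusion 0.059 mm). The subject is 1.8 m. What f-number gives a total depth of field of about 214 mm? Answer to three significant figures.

f/11

Write h = H − f = f²/(N·c). The thin-lens limits are Dn = s·h/(h + (s−f)) and Df = s·h/(h − (s−f)), so DoF = Df − Dn = 2·s·(s−f)·h / (h² − (s−f)²).
That is a quadratic in h: DoF·h² − 2·s·(s−f)·h − DoF·(s−f)² = 0 ⇒ h = (s−f)·(s + √(s² + DoF²)) / DoF = 1665 × (1800 + √(1800² + 214²)) / 214 = 1665 × (1800 + 1812.68) / 214 ≈ 28108 mm.
Then N = f²/(c·h) = 135² / (0.059 × 28108) = 18225 / 1658.4 ≈ 11.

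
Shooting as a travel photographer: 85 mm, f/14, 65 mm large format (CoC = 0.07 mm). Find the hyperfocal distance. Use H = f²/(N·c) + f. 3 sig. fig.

Hyperfocal distance H = f²/(N·c) + f = 85²/(14 × 0.07) + 85 = 7225/0.98 + 85 ≈ 7457.4 mm ≈ 7.46 m.

7.46 m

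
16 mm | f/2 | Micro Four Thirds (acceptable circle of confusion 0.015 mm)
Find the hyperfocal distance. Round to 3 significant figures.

8.55 m

Hyperfocal distance H = f²/(N·c) + f = 16²/(2 × 0.015) + 16 = 256/0.03 + 16 ≈ 8549.3 mm ≈ 8.55 m.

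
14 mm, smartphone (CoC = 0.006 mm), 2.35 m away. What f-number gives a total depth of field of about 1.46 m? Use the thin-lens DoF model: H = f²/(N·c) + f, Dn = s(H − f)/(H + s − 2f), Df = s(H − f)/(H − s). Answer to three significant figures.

Write h = H − f = f²/(N·c). The thin-lens limits are Dn = s·h/(h + (s−f)) and Df = s·h/(h − (s−f)), so DoF = Df − Dn = 2·s·(s−f)·h / (h² − (s−f)²).
That is a quadratic in h: DoF·h² − 2·s·(s−f)·h − DoF·(s−f)² = 0 ⇒ h = (s−f)·(s + √(s² + DoF²)) / DoF = 2336 × (2350 + √(2350² + 1460²)) / 1460 = 2336 × (2350 + 2766.60) / 1460 ≈ 8186.6 mm.
Then N = f²/(c·h) = 14² / (0.006 × 8186.6) = 196 / 49.119 ≈ 3.99.

f/3.99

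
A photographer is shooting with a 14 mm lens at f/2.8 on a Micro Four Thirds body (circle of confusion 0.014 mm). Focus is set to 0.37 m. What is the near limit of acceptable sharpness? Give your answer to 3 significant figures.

Hyperfocal distance H = f²/(N·c) + f = 14²/(2.8 × 0.014) + 14 = 196/0.0392 + 14 ≈ 5014.0 mm ≈ 5.014 m.
Near limit Dn = s·(H − f)/(H + s − 2f) = 370 × (5014.0 − 14) / (5014.0 + 370 − 2 × 14) = 370 × 5000.0 / 5356.0 ≈ 345.41 mm.

345 mm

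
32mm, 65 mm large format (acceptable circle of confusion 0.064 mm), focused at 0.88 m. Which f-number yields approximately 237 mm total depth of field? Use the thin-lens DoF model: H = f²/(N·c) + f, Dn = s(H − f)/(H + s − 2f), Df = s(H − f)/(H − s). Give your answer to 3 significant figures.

Write h = H − f = f²/(N·c). The thin-lens limits are Dn = s·h/(h + (s−f)) and Df = s·h/(h − (s−f)), so DoF = Df − Dn = 2·s·(s−f)·h / (h² − (s−f)²).
That is a quadratic in h: DoF·h² − 2·s·(s−f)·h − DoF·(s−f)² = 0 ⇒ h = (s−f)·(s + √(s² + DoF²)) / DoF = 848 × (880 + √(880² + 237²)) / 237 = 848 × (880 + 911.356) / 237 ≈ 6409.6 mm.
Then N = f²/(c·h) = 32² / (0.064 × 6409.6) = 1024 / 410.21 ≈ 2.50.

f/2.50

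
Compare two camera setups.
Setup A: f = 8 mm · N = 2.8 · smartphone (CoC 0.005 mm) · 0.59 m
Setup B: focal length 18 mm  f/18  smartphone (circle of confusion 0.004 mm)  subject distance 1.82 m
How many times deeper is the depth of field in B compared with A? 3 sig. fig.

11.4

Setup A: H = 8²/(2.8×0.005) + 8 ≈ 4579.4 mm; DoF = Df − Dn = 676.07 − 523.37 ≈ 152.70 mm.
Setup B: H = 18²/(18×0.004) + 18 ≈ 4518.0 mm; DoF = Df − Dn = 3035.6 − 1299.6 ≈ 1736.0 mm.
Ratio = 1736.0 / 152.70 ≈ 11.4.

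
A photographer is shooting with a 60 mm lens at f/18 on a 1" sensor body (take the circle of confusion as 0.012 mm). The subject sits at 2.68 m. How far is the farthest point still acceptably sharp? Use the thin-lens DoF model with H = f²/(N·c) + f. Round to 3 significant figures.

Hyperfocal distance H = f²/(N·c) + f = 60²/(18 × 0.012) + 60 = 3600/0.216 + 60 ≈ 16726.7 mm ≈ 16.73 m.
Far limit Df = s·(H − f)/(H − s) = 2680 × (16726.7 − 60) / (16726.7 − 2680) = 2680 × 16666.7 / 14046.7 ≈ 3179.9 mm ≈ 3.18 m.

3.18 m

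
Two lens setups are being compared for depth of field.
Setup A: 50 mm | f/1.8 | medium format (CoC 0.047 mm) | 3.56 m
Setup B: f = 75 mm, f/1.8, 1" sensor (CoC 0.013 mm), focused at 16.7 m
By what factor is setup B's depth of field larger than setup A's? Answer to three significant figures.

Setup A: H = 50²/(1.8×0.047) + 50 ≈ 29600.8 mm; DoF = Df − Dn = 4039.85 − 3182.04 ≈ 857.81 mm.
Setup B: H = 75²/(1.8×0.013) + 75 ≈ 240459.6 mm; DoF = Df − Dn = 17940.8 − 15619.7 ≈ 2321.1 mm.
Ratio = 2321.1 / 857.81 ≈ 2.71.

2.71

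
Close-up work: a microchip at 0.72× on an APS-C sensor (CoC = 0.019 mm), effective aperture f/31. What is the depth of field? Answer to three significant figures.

2.27 mm

At magnification m, DoF ≈ 2·N_eff·c/m² = 2 × 31 × 0.019 / 0.72² = 1.178 / 0.5184 ≈ 2.27 mm.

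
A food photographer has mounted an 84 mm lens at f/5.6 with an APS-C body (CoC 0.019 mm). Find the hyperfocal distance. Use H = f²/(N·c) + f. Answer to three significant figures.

Hyperfocal distance H = f²/(N·c) + f = 84²/(5.6 × 0.019) + 84 = 7056/0.1064 + 84 ≈ 66399.8 mm ≈ 66.4 m.

66.4 m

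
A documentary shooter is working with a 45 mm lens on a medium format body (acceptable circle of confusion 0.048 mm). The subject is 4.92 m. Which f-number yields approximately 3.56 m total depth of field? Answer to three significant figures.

f/2.80

Write h = H − f = f²/(N·c). The thin-lens limits are Dn = s·h/(h + (s−f)) and Df = s·h/(h − (s−f)), so DoF = Df − Dn = 2·s·(s−f)·h / (h² − (s−f)²).
That is a quadratic in h: DoF·h² − 2·s·(s−f)·h − DoF·(s−f)² = 0 ⇒ h = (s−f)·(s + √(s² + DoF²)) / DoF = 4875 × (4920 + √(4920² + 3560²)) / 3560 = 4875 × (4920 + 6072.89) / 3560 ≈ 15053 mm.
Then N = f²/(c·h) = 45² / (0.048 × 15053) = 2025 / 722.57 ≈ 2.80.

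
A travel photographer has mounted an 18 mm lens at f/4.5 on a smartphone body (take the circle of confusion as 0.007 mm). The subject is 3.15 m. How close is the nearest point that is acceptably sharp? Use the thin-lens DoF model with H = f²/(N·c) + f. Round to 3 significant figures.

2.41 m

Hyperfocal distance H = f²/(N·c) + f = 18²/(4.5 × 0.007) + 18 = 324/0.0315 + 18 ≈ 10303.7 mm ≈ 10.30 m.
Near limit Dn = s·(H − f)/(H + s − 2f) = 3150 × (10303.7 − 18) / (10303.7 + 3150 − 2 × 18) = 3150 × 10285.7 / 13417.7 ≈ 2414.7 mm ≈ 2.41 m.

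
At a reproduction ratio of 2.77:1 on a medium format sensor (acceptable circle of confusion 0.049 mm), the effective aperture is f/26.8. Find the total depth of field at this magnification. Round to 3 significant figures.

At magnification m, DoF ≈ 2·N_eff·c/m² = 2 × 26.8 × 0.049 / 2.77² = 2.626 / 7.673 ≈ 0.342 mm.

0.342 mm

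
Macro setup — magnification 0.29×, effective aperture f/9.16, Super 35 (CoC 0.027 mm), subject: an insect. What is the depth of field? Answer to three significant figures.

At magnification m, DoF ≈ 2·N_eff·c/m² = 2 × 9.16 × 0.027 / 0.29² = 0.4946 / 0.0841 ≈ 5.88 mm.

5.88 mm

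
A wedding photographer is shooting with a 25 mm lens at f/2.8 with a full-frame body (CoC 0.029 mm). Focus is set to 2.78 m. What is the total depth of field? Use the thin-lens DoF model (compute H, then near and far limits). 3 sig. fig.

Hyperfocal distance H = f²/(N·c) + f = 25²/(2.8 × 0.029) + 25 = 625/0.0812 + 25 ≈ 7722.0 mm ≈ 7.722 m.
Near limit Dn = s·(H − f)/(H + s − 2f) = 2780 × (7722.0 − 25) / (7722.0 + 2780 − 2 × 25) = 2780 × 7697.0 / 10452.0 ≈ 2047.2 mm.
Far limit Df = s·(H − f)/(H − s) = 2780 × (7722.0 − 25) / (7722.0 − 2780) = 2780 × 7697.0 / 4942.0 ≈ 4329.7 mm.
Depth of field = Df − Dn = 4329.7 − 2047.2 ≈ 2282.5 mm ≈ 2.28 m.

2.28 m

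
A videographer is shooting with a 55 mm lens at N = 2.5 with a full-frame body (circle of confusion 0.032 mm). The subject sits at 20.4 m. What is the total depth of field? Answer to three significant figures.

30.9 m

Hyperfocal distance H = f²/(N·c) + f = 55²/(2.5 × 0.032) + 55 = 3025/0.08 + 55 ≈ 37867.5 mm ≈ 37.87 m.
Near limit Dn = s·(H − f)/(H + s − 2f) = 20400 × (37867.5 − 55) / (37867.5 + 20400 − 2 × 55) = 20400 × 37812.5 / 58157.5 ≈ 13264 mm.
Far limit Df = s·(H − f)/(H − s) = 20400 × (37867.5 − 55) / (37867.5 − 20400) = 20400 × 37812.5 / 17467.5 ≈ 44161 mm.
Depth of field = Df − Dn = 44161 − 13264 ≈ 30897 mm ≈ 30.9 m.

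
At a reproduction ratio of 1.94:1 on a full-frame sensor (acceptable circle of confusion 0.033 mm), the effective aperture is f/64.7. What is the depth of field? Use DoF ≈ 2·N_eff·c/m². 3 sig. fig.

At magnification m, DoF ≈ 2·N_eff·c/m² = 2 × 64.7 × 0.033 / 1.94² = 4.27 / 3.764 ≈ 1.13 mm.

1.13 mm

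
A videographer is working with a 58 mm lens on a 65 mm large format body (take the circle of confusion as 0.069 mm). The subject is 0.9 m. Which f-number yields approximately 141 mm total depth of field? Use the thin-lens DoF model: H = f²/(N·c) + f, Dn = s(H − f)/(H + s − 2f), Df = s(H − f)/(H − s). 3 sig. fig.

Write h = H − f = f²/(N·c). The thin-lens limits are Dn = s·h/(h + (s−f)) and Df = s·h/(h − (s−f)), so DoF = Df − Dn = 2·s·(s−f)·h / (h² − (s−f)²).
That is a quadratic in h: DoF·h² − 2·s·(s−f)·h − DoF·(s−f)² = 0 ⇒ h = (s−f)·(s + √(s² + DoF²)) / DoF = 842 × (900 + √(900² + 141²)) / 141 = 842 × (900 + 910.978) / 141 ≈ 10814 mm.
Then N = f²/(c·h) = 58² / (0.069 × 10814) = 3364 / 746.20 ≈ 4.51.

f/4.51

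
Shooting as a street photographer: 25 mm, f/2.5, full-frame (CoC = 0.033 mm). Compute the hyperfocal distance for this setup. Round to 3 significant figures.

Hyperfocal distance H = f²/(N·c) + f = 25²/(2.5 × 0.033) + 25 = 625/0.0825 + 25 ≈ 7600.8 mm ≈ 7.60 m.

7.60 m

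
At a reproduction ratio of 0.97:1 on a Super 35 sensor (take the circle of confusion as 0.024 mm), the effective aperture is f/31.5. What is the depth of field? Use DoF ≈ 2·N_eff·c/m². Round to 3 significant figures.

1.61 mm

At magnification m, DoF ≈ 2·N_eff·c/m² = 2 × 31.5 × 0.024 / 0.97² = 1.512 / 0.9409 ≈ 1.61 mm.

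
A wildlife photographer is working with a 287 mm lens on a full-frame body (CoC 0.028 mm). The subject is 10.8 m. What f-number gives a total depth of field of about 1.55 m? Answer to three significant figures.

f/20

Write h = H − f = f²/(N·c). The thin-lens limits are Dn = s·h/(h + (s−f)) and Df = s·h/(h − (s−f)), so DoF = Df − Dn = 2·s·(s−f)·h / (h² − (s−f)²).
That is a quadratic in h: DoF·h² − 2·s·(s−f)·h − DoF·(s−f)² = 0 ⇒ h = (s−f)·(s + √(s² + DoF²)) / DoF = 10513 × (10800 + √(10800² + 1550²)) / 1550 = 10513 × (10800 + 10910.7) / 1550 ≈ 147254 mm.
Then N = f²/(c·h) = 287² / (0.028 × 147254) = 82369 / 4123.1 ≈ 20.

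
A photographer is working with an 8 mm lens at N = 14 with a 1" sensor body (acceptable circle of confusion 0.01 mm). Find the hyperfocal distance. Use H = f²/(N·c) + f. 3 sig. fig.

Hyperfocal distance H = f²/(N·c) + f = 8²/(14 × 0.01) + 8 = 64/0.14 + 8 ≈ 465.1 mm ≈ 0.465 m.

465 mm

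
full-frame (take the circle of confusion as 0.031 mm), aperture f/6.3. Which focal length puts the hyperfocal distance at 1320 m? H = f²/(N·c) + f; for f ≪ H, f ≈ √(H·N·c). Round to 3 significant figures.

From H = f²/(N·c) + f, with f ≪ H: f ≈ √(H·N·c) = √(1320000 × 6.3 × 0.031) = √257796 ≈ 507.7 mm.
The +f correction barely moves this — solving exactly, f² + N·c·f − N·c·H = 0 ⇒ f = (−N·c + √((N·c)² + 4·N·c·H))/2 = (−0.1953 + √1031184)/2 ≈ 507.64 mm, so f ≈ 508 mm.

508 mm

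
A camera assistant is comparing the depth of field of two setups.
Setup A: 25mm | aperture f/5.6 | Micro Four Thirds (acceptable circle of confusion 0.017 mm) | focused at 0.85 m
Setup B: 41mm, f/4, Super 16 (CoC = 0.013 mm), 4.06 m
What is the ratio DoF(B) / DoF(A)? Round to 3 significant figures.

4.72

Setup A: H = 25²/(5.6×0.017) + 25 ≈ 6590.1 mm; DoF = Df − Dn = 972.17 − 755.11 ≈ 217.06 mm.
Setup B: H = 41²/(4×0.013) + 41 ≈ 32367.9 mm; DoF = Df − Dn = 4636.4 − 3611.1 ≈ 1025.3 mm.
Ratio = 1025.3 / 217.06 ≈ 4.72.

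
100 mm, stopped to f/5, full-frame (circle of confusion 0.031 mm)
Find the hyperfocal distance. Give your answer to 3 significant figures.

Hyperfocal distance H = f²/(N·c) + f = 100²/(5 × 0.031) + 100 = 10000/0.155 + 100 ≈ 64616.1 mm ≈ 64.6 m.

64.6 m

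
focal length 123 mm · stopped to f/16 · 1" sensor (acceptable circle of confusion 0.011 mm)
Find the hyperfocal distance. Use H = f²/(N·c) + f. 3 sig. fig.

Hyperfocal distance H = f²/(N·c) + f = 123²/(16 × 0.011) + 123 = 15129/0.176 + 123 ≈ 86083.2 mm ≈ 86.1 m.

86.1 m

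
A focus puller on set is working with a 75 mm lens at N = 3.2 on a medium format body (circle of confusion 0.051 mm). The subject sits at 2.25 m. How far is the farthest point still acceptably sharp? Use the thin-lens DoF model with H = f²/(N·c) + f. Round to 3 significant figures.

Hyperfocal distance H = f²/(N·c) + f = 75²/(3.2 × 0.051) + 75 = 5625/0.1632 + 75 ≈ 34541.9 mm ≈ 34.54 m.
Far limit Df = s·(H − f)/(H − s) = 2250 × (34541.9 − 75) / (34541.9 − 2250) = 2250 × 34466.9 / 32291.9 ≈ 2401.5 mm ≈ 2.40 m.

2.40 m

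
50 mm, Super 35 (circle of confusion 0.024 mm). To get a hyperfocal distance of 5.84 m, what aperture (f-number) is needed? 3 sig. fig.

f/18

Rearrange H = f²/(N·c) + f for N: N = f² / ((H − f)·c).
N = 50² / ((5840 − 50) × 0.024) = 2500 / 139.0 ≈ 18.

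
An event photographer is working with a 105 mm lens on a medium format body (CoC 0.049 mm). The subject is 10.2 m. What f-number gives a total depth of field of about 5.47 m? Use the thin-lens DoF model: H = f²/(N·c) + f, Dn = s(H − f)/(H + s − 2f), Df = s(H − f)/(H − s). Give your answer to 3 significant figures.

Write h = H − f = f²/(N·c). The thin-lens limits are Dn = s·h/(h + (s−f)) and Df = s·h/(h − (s−f)), so DoF = Df − Dn = 2·s·(s−f)·h / (h² − (s−f)²).
That is a quadratic in h: DoF·h² − 2·s·(s−f)·h − DoF·(s−f)² = 0 ⇒ h = (s−f)·(s + √(s² + DoF²)) / DoF = 10095 × (10200 + √(10200² + 5470²)) / 5470 = 10095 × (10200 + 11574.1) / 5470 ≈ 40185 mm.
Then N = f²/(c·h) = 105² / (0.049 × 40185) = 11025 / 1969.0 ≈ 5.60.

f/5.60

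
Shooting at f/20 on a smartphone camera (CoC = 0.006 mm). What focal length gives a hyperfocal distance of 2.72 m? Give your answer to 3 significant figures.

From H = f²/(N·c) + f, with f ≪ H: f ≈ √(H·N·c) = √(2720 × 20 × 0.006) = √326.40 ≈ 18.07 mm.
Exact: f² + N·c·f − N·c·H = 0 ⇒ f = (−N·c + √((N·c)² + 4·N·c·H))/2 = (−0.12 + √1305.6)/2 ≈ 18.007 mm ≈ 18.0 mm.

18.0 mm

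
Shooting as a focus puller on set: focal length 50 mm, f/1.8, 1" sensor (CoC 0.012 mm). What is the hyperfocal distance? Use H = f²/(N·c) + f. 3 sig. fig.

Hyperfocal distance H = f²/(N·c) + f = 50²/(1.8 × 0.012) + 50 = 2500/0.0216 + 50 ≈ 115790.7 mm ≈ 116 m.

116 m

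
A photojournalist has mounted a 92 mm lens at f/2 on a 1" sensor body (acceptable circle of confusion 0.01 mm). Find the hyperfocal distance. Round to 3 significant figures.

Hyperfocal distance H = f²/(N·c) + f = 92²/(2 × 0.01) + 92 = 8464/0.02 + 92 ≈ 423292.0 mm ≈ 423 m.

423 m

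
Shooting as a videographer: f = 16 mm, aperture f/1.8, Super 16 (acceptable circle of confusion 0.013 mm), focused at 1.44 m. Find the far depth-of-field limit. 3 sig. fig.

1.66 m

Hyperfocal distance H = f²/(N·c) + f = 16²/(1.8 × 0.013) + 16 = 256/0.0234 + 16 ≈ 10956.2 mm ≈ 10.96 m.
Far limit Df = s·(H − f)/(H − s) = 1440 × (10956.2 − 16) / (10956.2 − 1440) = 1440 × 10940.2 / 9516.2 ≈ 1655.5 mm ≈ 1.66 m.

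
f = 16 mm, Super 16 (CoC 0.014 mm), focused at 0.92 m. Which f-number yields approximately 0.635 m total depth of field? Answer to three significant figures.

f/6.30

Write h = H − f = f²/(N·c). The thin-lens limits are Dn = s·h/(h + (s−f)) and Df = s·h/(h − (s−f)), so DoF = Df − Dn = 2·s·(s−f)·h / (h² − (s−f)²).
That is a quadratic in h: DoF·h² − 2·s·(s−f)·h − DoF·(s−f)² = 0 ⇒ h = (s−f)·(s + √(s² + DoF²)) / DoF = 904 × (920 + √(920² + 635²)) / 635 = 904 × (920 + 1117.87) / 635 ≈ 2901.2 mm.
Then N = f²/(c·h) = 16² / (0.014 × 2901.2) = 256 / 40.616 ≈ 6.30.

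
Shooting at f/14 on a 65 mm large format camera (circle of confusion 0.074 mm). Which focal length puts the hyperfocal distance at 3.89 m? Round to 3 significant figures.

From H = f²/(N·c) + f, with f ≪ H: f ≈ √(H·N·c) = √(3890 × 14 × 0.074) = √4030.0 ≈ 63.48 mm.
Exact: f² + N·c·f − N·c·H = 0 ⇒ f = (−N·c + √((N·c)² + 4·N·c·H))/2 = (−1.036 + √16121)/2 ≈ 62.967 mm ≈ 63.0 mm.

63.0 mm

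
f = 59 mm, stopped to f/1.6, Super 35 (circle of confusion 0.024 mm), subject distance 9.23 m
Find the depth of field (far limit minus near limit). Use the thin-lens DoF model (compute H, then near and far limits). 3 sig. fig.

Hyperfocal distance H = f²/(N·c) + f = 59²/(1.6 × 0.024) + 59 = 3481/0.0384 + 59 ≈ 90710.0 mm ≈ 90.71 m.
Near limit Dn = s·(H − f)/(H + s − 2f) = 9230 × (90710.0 − 59) / (90710.0 + 9230 − 2 × 59) = 9230 × 90651.0 / 99822.0 ≈ 8382.0 mm.
Far limit Df = s·(H − f)/(H − s) = 9230 × (90710.0 − 59) / (90710.0 − 9230) = 9230 × 90651.0 / 81480.0 ≈ 10268.9 mm.
Depth of field = Df − Dn = 10268.9 − 8382.0 ≈ 1886.9 mm ≈ 1.89 m.

1.89 m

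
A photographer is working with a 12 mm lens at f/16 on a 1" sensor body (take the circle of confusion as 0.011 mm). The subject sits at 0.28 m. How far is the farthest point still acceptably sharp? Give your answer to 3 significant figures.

Hyperfocal distance H = f²/(N·c) + f = 12²/(16 × 0.011) + 12 = 144/0.176 + 12 ≈ 830.2 mm ≈ 0.830 m.
Far limit Df = s·(H − f)/(H − s) = 280 × (830.2 − 12) / (830.2 − 280) = 280 × 818.2 / 550.2 ≈ 416.39 mm.

416 mm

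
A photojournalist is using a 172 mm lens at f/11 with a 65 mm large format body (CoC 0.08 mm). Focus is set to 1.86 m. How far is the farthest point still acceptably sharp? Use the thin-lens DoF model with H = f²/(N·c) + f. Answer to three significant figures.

1.96 m

Hyperfocal distance H = f²/(N·c) + f = 172²/(11 × 0.08) + 172 = 29584/0.88 + 172 ≈ 33790.2 mm ≈ 33.79 m.
Far limit Df = s·(H − f)/(H − s) = 1860 × (33790.2 − 172) / (33790.2 − 1860) = 1860 × 33618.2 / 31930.2 ≈ 1958.3 mm ≈ 1.96 m.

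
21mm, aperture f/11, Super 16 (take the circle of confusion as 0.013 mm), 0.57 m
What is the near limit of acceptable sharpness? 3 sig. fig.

Hyperfocal distance H = f²/(N·c) + f = 21²/(11 × 0.013) + 21 = 441/0.143 + 21 ≈ 3104.9 mm ≈ 3.105 m.
Near limit Dn = s·(H − f)/(H + s − 2f) = 570 × (3104.9 − 21) / (3104.9 + 570 − 2 × 21) = 570 × 3083.9 / 3632.9 ≈ 483.86 mm.

484 mm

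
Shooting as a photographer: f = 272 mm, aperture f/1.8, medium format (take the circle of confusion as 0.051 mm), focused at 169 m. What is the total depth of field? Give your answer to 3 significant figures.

74.0 m

Hyperfocal distance H = f²/(N·c) + f = 272²/(1.8 × 0.051) + 272 = 73984/0.0918 + 272 ≈ 806197.9 mm ≈ 806.2 m.
Near limit Dn = s·(H − f)/(H + s − 2f) = 169000 × (806197.9 − 272) / (806197.9 + 169000 − 2 × 272) = 169000 × 805925.9 / 974653.9 ≈ 139743 mm.
Far limit Df = s·(H − f)/(H − s) = 169000 × (806197.9 − 272) / (806197.9 − 169000) = 169000 × 805925.9 / 637197.9 ≈ 213751 mm.
Depth of field = Df − Dn = 213751 − 139743 ≈ 74008 mm ≈ 74.0 m.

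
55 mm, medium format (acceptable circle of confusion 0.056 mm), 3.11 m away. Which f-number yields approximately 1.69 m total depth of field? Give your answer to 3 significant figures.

f/4.49

Write h = H − f = f²/(N·c). The thin-lens limits are Dn = s·h/(h + (s−f)) and Df = s·h/(h − (s−f)), so DoF = Df − Dn = 2·s·(s−f)·h / (h² − (s−f)²).
That is a quadratic in h: DoF·h² − 2·s·(s−f)·h − DoF·(s−f)² = 0 ⇒ h = (s−f)·(s + √(s² + DoF²)) / DoF = 3055 × (3110 + √(3110² + 1690²)) / 1690 = 3055 × (3110 + 3539.52) / 1690 ≈ 12020 mm.
Then N = f²/(c·h) = 55² / (0.056 × 12020) = 3025 / 673.14 ≈ 4.49.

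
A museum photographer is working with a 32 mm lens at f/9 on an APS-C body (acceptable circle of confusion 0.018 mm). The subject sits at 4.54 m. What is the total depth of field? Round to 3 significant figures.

13.2 m

Hyperfocal distance H = f²/(N·c) + f = 32²/(9 × 0.018) + 32 = 1024/0.162 + 32 ≈ 6353.0 mm ≈ 6.353 m.
Near limit Dn = s·(H − f)/(H + s − 2f) = 4540 × (6353.0 − 32) / (6353.0 + 4540 − 2 × 32) = 4540 × 6321.0 / 10829.0 ≈ 2650 mm.
Far limit Df = s·(H − f)/(H − s) = 4540 × (6353.0 − 32) / (6353.0 − 4540) = 4540 × 6321.0 / 1813.0 ≈ 15829 mm.
Depth of field = Df − Dn = 15829 − 2650 ≈ 13179 mm ≈ 13.2 m.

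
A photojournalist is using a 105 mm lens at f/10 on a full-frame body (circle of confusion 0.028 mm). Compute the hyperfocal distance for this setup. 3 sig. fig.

Hyperfocal distance H = f²/(N·c) + f = 105²/(10 × 0.028) + 105 = 11025/0.28 + 105 ≈ 39480.0 mm ≈ 39.5 m.

39.5 m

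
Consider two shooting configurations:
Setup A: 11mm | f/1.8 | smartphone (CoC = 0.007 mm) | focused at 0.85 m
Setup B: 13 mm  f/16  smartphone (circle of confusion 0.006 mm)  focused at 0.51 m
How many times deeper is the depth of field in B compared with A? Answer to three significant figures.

2.09

Setup A: H = 11²/(1.8×0.007) + 11 ≈ 9614.2 mm; DoF = Df − Dn = 931.37 − 781.70 ≈ 149.67 mm.
Setup B: H = 13²/(16×0.006) + 13 ≈ 1773.4 mm; DoF = Df − Dn = 710.62 − 397.72 ≈ 312.90 mm.
Ratio = 312.90 / 149.67 ≈ 2.09.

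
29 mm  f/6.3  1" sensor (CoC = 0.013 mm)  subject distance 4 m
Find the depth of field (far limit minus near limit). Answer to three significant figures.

3.64 m

Hyperfocal distance H = f²/(N·c) + f = 29²/(6.3 × 0.013) + 29 = 841/0.0819 + 29 ≈ 10297.6 mm ≈ 10.30 m.
Near limit Dn = s·(H − f)/(H + s − 2f) = 4000 × (10297.6 − 29) / (10297.6 + 4000 − 2 × 29) = 4000 × 10268.6 / 14239.6 ≈ 2884.5 mm.
Far limit Df = s·(H − f)/(H − s) = 4000 × (10297.6 − 29) / (10297.6 − 4000) = 4000 × 10268.6 / 6297.6 ≈ 6522.2 mm.
Depth of field = Df − Dn = 6522.2 − 2884.5 ≈ 3637.7 mm ≈ 3.64 m.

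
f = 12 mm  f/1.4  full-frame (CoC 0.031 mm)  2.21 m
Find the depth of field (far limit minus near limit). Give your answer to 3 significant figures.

Hyperfocal distance H = f²/(N·c) + f = 12²/(1.4 × 0.031) + 12 = 144/0.0434 + 12 ≈ 3330.0 mm ≈ 3.330 m.
Near limit Dn = s·(H − f)/(H + s − 2f) = 2210 × (3330.0 − 12) / (3330.0 + 2210 − 2 × 12) = 2210 × 3318.0 / 5516.0 ≈ 1329.4 mm.
Far limit Df = s·(H − f)/(H − s) = 2210 × (3330.0 − 12) / (3330.0 − 2210) = 2210 × 3318.0 / 1120.0 ≈ 6547.2 mm.
Depth of field = Df − Dn = 6547.2 − 1329.4 ≈ 5217.8 mm ≈ 5.22 m.

5.22 m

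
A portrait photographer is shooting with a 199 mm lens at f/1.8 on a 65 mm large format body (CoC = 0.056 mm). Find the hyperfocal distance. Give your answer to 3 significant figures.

Hyperfocal distance H = f²/(N·c) + f = 199²/(1.8 × 0.056) + 199 = 39601/0.1008 + 199 ≈ 393066.1 mm ≈ 393 m.

393 m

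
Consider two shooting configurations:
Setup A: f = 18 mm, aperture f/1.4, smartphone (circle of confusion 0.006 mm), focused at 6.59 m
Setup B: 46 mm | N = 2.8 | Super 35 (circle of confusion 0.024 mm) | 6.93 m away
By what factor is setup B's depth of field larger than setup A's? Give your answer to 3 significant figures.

Setup A: H = 18²/(1.4×0.006) + 18 ≈ 38589.4 mm; DoF = Df − Dn = 7943.4 − 5630.6 ≈ 2312.8 mm.
Setup B: H = 46²/(2.8×0.024) + 46 ≈ 31534.1 mm; DoF = Df − Dn = 8869.0 − 5686.7 ≈ 3182.3 mm.
Ratio = 3182.3 / 2312.8 ≈ 1.38.

1.38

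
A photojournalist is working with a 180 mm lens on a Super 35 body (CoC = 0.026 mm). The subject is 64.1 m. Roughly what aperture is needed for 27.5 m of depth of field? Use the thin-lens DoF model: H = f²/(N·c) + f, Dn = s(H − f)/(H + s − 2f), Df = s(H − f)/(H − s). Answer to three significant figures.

Write h = H − f = f²/(N·c). The thin-lens limits are Dn = s·h/(h + (s−f)) and Df = s·h/(h − (s−f)), so DoF = Df − Dn = 2·s·(s−f)·h / (h² − (s−f)²).
That is a quadratic in h: DoF·h² − 2·s·(s−f)·h − DoF·(s−f)² = 0 ⇒ h = (s−f)·(s + √(s² + DoF²)) / DoF = 63920 × (64100 + √(64100² + 27500²)) / 27500 = 63920 × (64100 + 69750.0) / 27500 ≈ 311116 mm.
Then N = f²/(c·h) = 180² / (0.026 × 311116) = 32400 / 8089.0 ≈ 4.01.

f/4.01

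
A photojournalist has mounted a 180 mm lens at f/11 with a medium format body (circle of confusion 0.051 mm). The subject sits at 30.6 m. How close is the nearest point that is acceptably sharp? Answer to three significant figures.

20.0 m

Hyperfocal distance H = f²/(N·c) + f = 180²/(11 × 0.051) + 180 = 32400/0.561 + 180 ≈ 57934.0 mm ≈ 57.93 m.
Near limit Dn = s·(H − f)/(H + s − 2f) = 30600 × (57934.0 − 180) / (57934.0 + 30600 − 2 × 180) = 30600 × 57754.0 / 88174.0 ≈ 20043 mm ≈ 20.0 m.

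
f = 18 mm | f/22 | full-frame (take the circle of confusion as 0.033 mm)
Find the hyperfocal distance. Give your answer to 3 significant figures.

Hyperfocal distance H = f²/(N·c) + f = 18²/(22 × 0.033) + 18 = 324/0.726 + 18 ≈ 464.3 mm ≈ 0.464 m.

464 mm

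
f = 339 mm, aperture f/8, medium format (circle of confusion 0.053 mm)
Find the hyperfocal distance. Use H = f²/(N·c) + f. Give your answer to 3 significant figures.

Hyperfocal distance H = f²/(N·c) + f = 339²/(8 × 0.053) + 339 = 114921/0.424 + 339 ≈ 271379.1 mm ≈ 271 m.

271 m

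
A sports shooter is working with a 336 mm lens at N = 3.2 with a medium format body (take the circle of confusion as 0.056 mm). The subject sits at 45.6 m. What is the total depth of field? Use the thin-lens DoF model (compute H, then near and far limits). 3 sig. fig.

Hyperfocal distance H = f²/(N·c) + f = 336²/(3.2 × 0.056) + 336 = 112896/0.1792 + 336 ≈ 630336.0 mm ≈ 630.3 m.
Near limit Dn = s·(H − f)/(H + s − 2f) = 45600 × (630336.0 − 336) / (630336.0 + 45600 − 2 × 336) = 45600 × 630000.0 / 675264.0 ≈ 42543.4 mm.
Far limit Df = s·(H − f)/(H − s) = 45600 × (630336.0 − 336) / (630336.0 − 45600) = 45600 × 630000.0 / 584736.0 ≈ 49129.9 mm.
Depth of field = Df − Dn = 49129.9 − 42543.4 ≈ 6586.5 mm ≈ 6.59 m.

6.59 m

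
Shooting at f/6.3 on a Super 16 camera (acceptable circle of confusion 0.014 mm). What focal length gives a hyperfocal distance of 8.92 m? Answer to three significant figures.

From H = f²/(N·c) + f, with f ≪ H: f ≈ √(H·N·c) = √(8920 × 6.3 × 0.014) = √786.74 ≈ 28.05 mm.
Exact: f² + N·c·f − N·c·H = 0 ⇒ f = (−N·c + √((N·c)² + 4·N·c·H))/2 = (−0.0882 + √3147.0)/2 ≈ 28.005 mm ≈ 28.0 mm.

28.0 mm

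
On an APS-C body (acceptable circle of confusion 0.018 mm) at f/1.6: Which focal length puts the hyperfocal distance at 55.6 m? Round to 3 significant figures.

From H = f²/(N·c) + f, with f ≪ H: f ≈ √(H·N·c) = √(55600 × 1.6 × 0.018) = √1601.3 ≈ 40.02 mm.
The +f correction barely moves this — solving exactly, f² + N·c·f − N·c·H = 0 ⇒ f = (−N·c + √((N·c)² + 4·N·c·H))/2 = (−0.0288 + √6405.1)/2 ≈ 40.002 mm, so f ≈ 40.0 mm.

40.0 mm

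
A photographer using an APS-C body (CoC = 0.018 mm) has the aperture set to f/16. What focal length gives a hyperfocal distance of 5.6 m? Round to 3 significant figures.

From H = f²/(N·c) + f, with f ≪ H: f ≈ √(H·N·c) = √(5600 × 16 × 0.018) = √1612.8 ≈ 40.16 mm.
Exact: f² + N·c·f − N·c·H = 0 ⇒ f = (−N·c + √((N·c)² + 4·N·c·H))/2 = (−0.288 + √6451.3)/2 ≈ 40.016 mm ≈ 40.0 mm.

40.0 mm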